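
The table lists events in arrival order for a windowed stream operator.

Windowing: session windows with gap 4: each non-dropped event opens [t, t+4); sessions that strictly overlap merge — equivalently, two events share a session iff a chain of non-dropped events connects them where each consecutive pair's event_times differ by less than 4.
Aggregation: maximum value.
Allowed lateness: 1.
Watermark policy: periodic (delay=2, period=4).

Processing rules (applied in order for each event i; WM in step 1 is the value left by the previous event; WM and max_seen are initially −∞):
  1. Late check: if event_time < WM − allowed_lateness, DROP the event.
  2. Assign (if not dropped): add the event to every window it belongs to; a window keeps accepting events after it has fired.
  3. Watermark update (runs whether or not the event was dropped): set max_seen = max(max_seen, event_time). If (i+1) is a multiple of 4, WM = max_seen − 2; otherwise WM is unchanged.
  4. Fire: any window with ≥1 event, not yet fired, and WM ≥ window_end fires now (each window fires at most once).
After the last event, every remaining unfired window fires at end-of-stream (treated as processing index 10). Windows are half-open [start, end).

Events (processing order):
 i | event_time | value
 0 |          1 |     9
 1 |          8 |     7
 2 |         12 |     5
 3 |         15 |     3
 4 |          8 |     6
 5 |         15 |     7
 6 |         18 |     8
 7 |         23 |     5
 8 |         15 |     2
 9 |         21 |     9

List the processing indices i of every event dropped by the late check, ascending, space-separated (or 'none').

i=0 t=1 v=9: → [1,5); WM=−∞
i=1 t=8 v=7: → [8,12); WM=−∞
i=2 t=12 v=5: → [12,16); WM=−∞
i=3 t=15 v=3: → [12,19); WM=13
i=4 t=8 v=6: DROP (t<13-1); WM=13
i=5 t=15 v=7: → [12,19); WM=13
i=6 t=18 v=8: → [12,22); WM=13
i=7 t=23 v=5: → [23,27); WM=21
i=8 t=15 v=2: DROP (t<21-1); WM=21
i=9 t=21 v=9: → [12,27); WM=21

4 8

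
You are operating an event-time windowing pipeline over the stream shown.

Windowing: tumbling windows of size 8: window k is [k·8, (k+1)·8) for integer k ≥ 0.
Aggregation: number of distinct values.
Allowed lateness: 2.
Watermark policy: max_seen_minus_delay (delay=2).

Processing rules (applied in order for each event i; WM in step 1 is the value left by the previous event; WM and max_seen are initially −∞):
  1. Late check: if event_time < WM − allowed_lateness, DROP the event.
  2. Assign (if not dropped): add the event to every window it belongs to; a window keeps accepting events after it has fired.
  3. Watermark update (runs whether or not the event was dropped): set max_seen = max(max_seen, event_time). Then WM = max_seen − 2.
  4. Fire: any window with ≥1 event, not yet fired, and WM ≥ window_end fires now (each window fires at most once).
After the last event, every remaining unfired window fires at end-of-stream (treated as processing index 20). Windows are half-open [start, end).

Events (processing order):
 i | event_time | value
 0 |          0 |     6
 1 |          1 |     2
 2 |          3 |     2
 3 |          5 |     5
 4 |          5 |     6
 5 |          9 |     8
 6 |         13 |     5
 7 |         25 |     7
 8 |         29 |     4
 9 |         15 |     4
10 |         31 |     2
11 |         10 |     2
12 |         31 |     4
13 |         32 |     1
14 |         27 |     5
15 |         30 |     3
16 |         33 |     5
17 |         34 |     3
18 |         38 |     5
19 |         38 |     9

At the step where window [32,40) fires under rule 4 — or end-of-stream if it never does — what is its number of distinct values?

4

i=0 t=0 v=6: → [0,8); WM=-2
i=1 t=1 v=2: → [0,8); WM=-1
i=2 t=3 v=2: → [0,8); WM=1
i=3 t=5 v=5: → [0,8); WM=3
i=4 t=5 v=6: → [0,8); WM=3
i=5 t=9 v=8: → [8,16); WM=7
i=6 t=13 v=5: → [8,16); WM=11; [0,8) fires=3
i=7 t=25 v=7: → [24,32); WM=23; [8,16) fires=2
i=8 t=29 v=4: → [24,32); WM=27
i=9 t=15 v=4: DROP (t<27-2); WM=27
i=10 t=31 v=2: → [24,32); WM=29
i=11 t=10 v=2: DROP (t<29-2); WM=29
i=12 t=31 v=4: → [24,32); WM=29
i=13 t=32 v=1: → [32,40); WM=30
i=14 t=27 v=5: DROP (t<30-2); WM=30
i=15 t=30 v=3: → [24,32); WM=30
i=16 t=33 v=5: → [32,40); WM=31
i=17 t=34 v=3: → [32,40); WM=32; [24,32) fires=4
i=18 t=38 v=5: → [32,40); WM=36
i=19 t=38 v=9: → [32,40); WM=36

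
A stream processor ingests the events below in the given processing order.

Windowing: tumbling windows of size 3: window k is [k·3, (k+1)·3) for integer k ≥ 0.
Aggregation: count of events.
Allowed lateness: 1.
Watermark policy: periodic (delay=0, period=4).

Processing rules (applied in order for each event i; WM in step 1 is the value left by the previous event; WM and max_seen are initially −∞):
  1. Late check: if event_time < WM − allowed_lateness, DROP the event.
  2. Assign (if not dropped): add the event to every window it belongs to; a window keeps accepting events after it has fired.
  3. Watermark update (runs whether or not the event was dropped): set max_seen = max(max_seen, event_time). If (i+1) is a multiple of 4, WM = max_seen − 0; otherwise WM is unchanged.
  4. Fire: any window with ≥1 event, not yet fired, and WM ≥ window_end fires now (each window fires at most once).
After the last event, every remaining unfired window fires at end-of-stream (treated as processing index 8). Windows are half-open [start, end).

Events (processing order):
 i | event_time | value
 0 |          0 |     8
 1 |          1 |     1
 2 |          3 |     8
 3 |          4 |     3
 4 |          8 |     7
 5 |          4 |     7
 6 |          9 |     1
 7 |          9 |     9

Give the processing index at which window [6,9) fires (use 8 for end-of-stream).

i=0 t=0 v=8: → [0,3); WM=−∞
i=1 t=1 v=1: → [0,3); WM=−∞
i=2 t=3 v=8: → [3,6); WM=−∞
i=3 t=4 v=3: → [3,6); WM=4; [0,3) fires=2
i=4 t=8 v=7: → [6,9); WM=4
i=5 t=4 v=7: → [3,6); WM=4
i=6 t=9 v=1: → [9,12); WM=4
i=7 t=9 v=9: → [9,12); WM=9; [3,6) fires=3 [6,9) fires=1

7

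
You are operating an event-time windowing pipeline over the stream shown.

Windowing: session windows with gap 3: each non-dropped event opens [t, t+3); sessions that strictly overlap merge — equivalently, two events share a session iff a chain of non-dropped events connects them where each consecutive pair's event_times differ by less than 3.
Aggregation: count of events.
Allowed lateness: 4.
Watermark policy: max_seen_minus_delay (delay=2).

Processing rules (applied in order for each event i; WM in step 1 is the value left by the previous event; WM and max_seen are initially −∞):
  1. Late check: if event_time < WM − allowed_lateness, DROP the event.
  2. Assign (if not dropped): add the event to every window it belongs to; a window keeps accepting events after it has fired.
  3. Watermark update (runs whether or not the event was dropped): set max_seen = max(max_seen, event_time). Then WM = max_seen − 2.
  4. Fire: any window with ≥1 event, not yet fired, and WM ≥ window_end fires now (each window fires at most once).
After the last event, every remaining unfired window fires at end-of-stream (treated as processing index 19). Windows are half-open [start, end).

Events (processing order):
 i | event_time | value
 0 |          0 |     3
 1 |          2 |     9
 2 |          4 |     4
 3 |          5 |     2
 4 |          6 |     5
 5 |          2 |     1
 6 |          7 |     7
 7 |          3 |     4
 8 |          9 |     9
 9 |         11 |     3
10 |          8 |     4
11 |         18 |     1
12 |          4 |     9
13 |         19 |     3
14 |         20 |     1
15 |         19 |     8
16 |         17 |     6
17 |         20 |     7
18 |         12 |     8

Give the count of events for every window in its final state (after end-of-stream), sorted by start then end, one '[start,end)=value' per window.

[0,14)=11 [17,23)=6

i=0 t=0 v=3: → [0,3); WM=-2
i=1 t=2 v=9: → [0,5); WM=0
i=2 t=4 v=4: → [0,7); WM=2
i=3 t=5 v=2: → [0,8); WM=3
i=4 t=6 v=5: → [0,9); WM=4
i=5 t=2 v=1: → [0,9); WM=4
i=6 t=7 v=7: → [0,10); WM=5
i=7 t=3 v=4: → [0,10); WM=5
i=8 t=9 v=9: → [0,12); WM=7
i=9 t=11 v=3: → [0,14); WM=9
i=10 t=8 v=4: → [0,14); WM=9
i=11 t=18 v=1: → [18,21); WM=16
i=12 t=4 v=9: DROP (t<16-4); WM=16
i=13 t=19 v=3: → [18,22); WM=17
i=14 t=20 v=1: → [18,23); WM=18
i=15 t=19 v=8: → [18,23); WM=18
i=16 t=17 v=6: → [17,23); WM=18
i=17 t=20 v=7: → [17,23); WM=18
i=18 t=12 v=8: DROP (t<18-4); WM=18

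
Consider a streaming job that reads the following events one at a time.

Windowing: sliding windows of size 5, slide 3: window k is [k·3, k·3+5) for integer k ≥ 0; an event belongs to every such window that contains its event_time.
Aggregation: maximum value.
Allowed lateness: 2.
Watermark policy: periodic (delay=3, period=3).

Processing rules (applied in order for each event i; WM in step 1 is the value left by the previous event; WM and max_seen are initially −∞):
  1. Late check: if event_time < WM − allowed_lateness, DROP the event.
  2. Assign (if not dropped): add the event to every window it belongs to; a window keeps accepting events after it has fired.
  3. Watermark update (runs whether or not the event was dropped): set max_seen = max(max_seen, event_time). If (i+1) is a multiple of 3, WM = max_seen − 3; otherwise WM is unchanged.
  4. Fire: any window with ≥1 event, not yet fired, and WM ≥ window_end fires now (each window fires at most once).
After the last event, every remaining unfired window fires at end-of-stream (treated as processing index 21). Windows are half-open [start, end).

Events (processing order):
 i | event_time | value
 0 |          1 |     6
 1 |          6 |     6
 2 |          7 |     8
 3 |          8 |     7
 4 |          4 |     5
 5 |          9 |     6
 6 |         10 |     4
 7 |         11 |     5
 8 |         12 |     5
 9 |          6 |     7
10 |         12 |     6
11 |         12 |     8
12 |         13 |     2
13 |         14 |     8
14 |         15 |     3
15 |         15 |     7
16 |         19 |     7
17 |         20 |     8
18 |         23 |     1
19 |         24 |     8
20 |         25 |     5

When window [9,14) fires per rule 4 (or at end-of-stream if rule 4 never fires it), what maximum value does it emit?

i=0 t=1 v=6: → [0,5); WM=−∞
i=1 t=6 v=6: → [6,11),[3,8); WM=−∞
i=2 t=7 v=8: → [6,11),[3,8); WM=4
i=3 t=8 v=7: → [6,11); WM=4
i=4 t=4 v=5: → [3,8),[0,5); WM=4
i=5 t=9 v=6: → [9,14),[6,11); WM=6; [0,5) fires=6
i=6 t=10 v=4: → [9,14),[6,11); WM=6
i=7 t=11 v=5: → [9,14); WM=6
i=8 t=12 v=5: → [12,17),[9,14); WM=9; [3,8) fires=8
i=9 t=6 v=7: DROP (t<9-2); WM=9
i=10 t=12 v=6: → [12,17),[9,14); WM=9
i=11 t=12 v=8: → [12,17),[9,14); WM=9
i=12 t=13 v=2: → [12,17),[9,14); WM=9
i=13 t=14 v=8: → [12,17); WM=9
i=14 t=15 v=3: → [15,20),[12,17); WM=12; [6,11) fires=8
i=15 t=15 v=7: → [15,20),[12,17); WM=12
i=16 t=19 v=7: → [18,23),[15,20); WM=12
i=17 t=20 v=8: → [18,23); WM=17; [9,14) fires=8 [12,17) fires=8
i=18 t=23 v=1: → [21,26); WM=17
i=19 t=24 v=8: → [24,29),[21,26); WM=17
i=20 t=25 v=5: → [24,29),[21,26); WM=22; [15,20) fires=7

8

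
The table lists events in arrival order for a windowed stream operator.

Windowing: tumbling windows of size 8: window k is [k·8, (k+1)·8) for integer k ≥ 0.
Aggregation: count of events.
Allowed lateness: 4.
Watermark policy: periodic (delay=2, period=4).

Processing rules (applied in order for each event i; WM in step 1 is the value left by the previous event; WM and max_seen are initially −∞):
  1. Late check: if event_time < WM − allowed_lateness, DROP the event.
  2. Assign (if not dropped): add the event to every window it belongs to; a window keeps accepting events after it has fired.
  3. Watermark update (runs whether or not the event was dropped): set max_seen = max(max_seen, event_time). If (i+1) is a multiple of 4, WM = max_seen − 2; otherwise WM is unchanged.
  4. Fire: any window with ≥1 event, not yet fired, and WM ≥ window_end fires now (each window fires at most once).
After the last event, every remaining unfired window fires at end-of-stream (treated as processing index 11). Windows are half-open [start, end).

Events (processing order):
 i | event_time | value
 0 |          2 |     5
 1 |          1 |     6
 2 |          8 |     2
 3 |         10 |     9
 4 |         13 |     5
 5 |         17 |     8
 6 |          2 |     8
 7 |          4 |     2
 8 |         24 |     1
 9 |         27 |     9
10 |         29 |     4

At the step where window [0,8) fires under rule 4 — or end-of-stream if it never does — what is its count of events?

i=0 t=2 v=5: → [0,8); WM=−∞
i=1 t=1 v=6: → [0,8); WM=−∞
i=2 t=8 v=2: → [8,16); WM=−∞
i=3 t=10 v=9: → [8,16); WM=8; [0,8) fires=2
i=4 t=13 v=5: → [8,16); WM=8
i=5 t=17 v=8: → [16,24); WM=8
i=6 t=2 v=8: DROP (t<8-4); WM=8
i=7 t=4 v=2: → [0,8); WM=15
i=8 t=24 v=1: → [24,32); WM=15
i=9 t=27 v=9: → [24,32); WM=15
i=10 t=29 v=4: → [24,32); WM=15

2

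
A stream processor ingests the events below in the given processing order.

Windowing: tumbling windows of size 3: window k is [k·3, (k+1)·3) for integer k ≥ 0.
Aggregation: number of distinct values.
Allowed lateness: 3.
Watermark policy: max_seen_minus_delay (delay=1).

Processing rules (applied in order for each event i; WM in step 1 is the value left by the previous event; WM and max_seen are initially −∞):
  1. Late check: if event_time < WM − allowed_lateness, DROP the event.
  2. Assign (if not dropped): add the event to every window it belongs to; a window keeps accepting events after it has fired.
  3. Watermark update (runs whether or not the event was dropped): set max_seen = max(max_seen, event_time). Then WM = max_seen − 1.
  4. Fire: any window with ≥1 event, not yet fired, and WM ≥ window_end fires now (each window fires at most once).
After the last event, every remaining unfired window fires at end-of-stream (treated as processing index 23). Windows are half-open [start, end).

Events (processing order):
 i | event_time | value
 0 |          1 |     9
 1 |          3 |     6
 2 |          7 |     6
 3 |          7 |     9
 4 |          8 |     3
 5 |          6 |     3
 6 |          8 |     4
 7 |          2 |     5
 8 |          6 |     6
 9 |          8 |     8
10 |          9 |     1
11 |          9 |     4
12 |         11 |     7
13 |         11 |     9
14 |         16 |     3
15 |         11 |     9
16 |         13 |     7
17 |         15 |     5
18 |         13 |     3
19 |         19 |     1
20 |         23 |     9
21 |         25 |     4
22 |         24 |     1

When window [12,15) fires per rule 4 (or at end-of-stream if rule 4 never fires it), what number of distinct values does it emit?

1

i=0 t=1 v=9: → [0,3); WM=0
i=1 t=3 v=6: → [3,6); WM=2
i=2 t=7 v=6: → [6,9); WM=6; [0,3) fires=1 [3,6) fires=1
i=3 t=7 v=9: → [6,9); WM=6
i=4 t=8 v=3: → [6,9); WM=7
i=5 t=6 v=3: → [6,9); WM=7
i=6 t=8 v=4: → [6,9); WM=7
i=7 t=2 v=5: DROP (t<7-3); WM=7
i=8 t=6 v=6: → [6,9); WM=7
i=9 t=8 v=8: → [6,9); WM=7
i=10 t=9 v=1: → [9,12); WM=8
i=11 t=9 v=4: → [9,12); WM=8
i=12 t=11 v=7: → [9,12); WM=10; [6,9) fires=5
i=13 t=11 v=9: → [9,12); WM=10
i=14 t=16 v=3: → [15,18); WM=15; [9,12) fires=4
i=15 t=11 v=9: DROP (t<15-3); WM=15
i=16 t=13 v=7: → [12,15); WM=15; [12,15) fires=1
i=17 t=15 v=5: → [15,18); WM=15
i=18 t=13 v=3: → [12,15); WM=15
i=19 t=19 v=1: → [18,21); WM=18; [15,18) fires=2
i=20 t=23 v=9: → [21,24); WM=22; [18,21) fires=1
i=21 t=25 v=4: → [24,27); WM=24; [21,24) fires=1
i=22 t=24 v=1: → [24,27); WM=24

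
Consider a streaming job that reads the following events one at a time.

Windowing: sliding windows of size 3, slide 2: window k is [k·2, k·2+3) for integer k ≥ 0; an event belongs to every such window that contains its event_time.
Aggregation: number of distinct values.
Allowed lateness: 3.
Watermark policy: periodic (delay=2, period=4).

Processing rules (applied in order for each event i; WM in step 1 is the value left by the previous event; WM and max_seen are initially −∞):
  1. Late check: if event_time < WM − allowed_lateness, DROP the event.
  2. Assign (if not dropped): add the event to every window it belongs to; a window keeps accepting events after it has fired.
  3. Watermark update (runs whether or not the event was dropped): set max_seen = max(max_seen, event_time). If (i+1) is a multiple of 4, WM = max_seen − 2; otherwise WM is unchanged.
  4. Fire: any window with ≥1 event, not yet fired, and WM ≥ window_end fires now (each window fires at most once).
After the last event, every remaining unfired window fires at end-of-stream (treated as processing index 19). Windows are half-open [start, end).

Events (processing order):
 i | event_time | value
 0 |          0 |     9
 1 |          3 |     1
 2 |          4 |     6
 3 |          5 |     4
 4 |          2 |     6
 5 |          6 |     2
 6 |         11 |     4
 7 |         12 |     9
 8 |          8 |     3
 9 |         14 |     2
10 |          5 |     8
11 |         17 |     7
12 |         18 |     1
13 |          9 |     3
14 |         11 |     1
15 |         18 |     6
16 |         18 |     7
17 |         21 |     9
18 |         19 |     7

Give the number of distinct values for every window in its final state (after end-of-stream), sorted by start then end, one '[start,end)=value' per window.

[0,3)=2 [2,5)=2 [4,7)=3 [6,9)=2 [8,11)=1 [10,13)=2 [12,15)=2 [14,17)=1 [16,19)=3 [18,21)=3 [20,23)=1

i=0 t=0 v=9: → [0,3); WM=−∞
i=1 t=3 v=1: → [2,5); WM=−∞
i=2 t=4 v=6: → [4,7),[2,5); WM=−∞
i=3 t=5 v=4: → [4,7); WM=3; [0,3) fires=1
i=4 t=2 v=6: → [2,5),[0,3); WM=3
i=5 t=6 v=2: → [6,9),[4,7); WM=3
i=6 t=11 v=4: → [10,13); WM=3
i=7 t=12 v=9: → [12,15),[10,13); WM=10; [2,5) fires=2 [4,7) fires=3 [6,9) fires=1
i=8 t=8 v=3: → [8,11),[6,9); WM=10
i=9 t=14 v=2: → [14,17),[12,15); WM=10
i=10 t=5 v=8: DROP (t<10-3); WM=10
i=11 t=17 v=7: → [16,19); WM=15; [8,11) fires=1 [10,13) fires=2 [12,15) fires=2
i=12 t=18 v=1: → [18,21),[16,19); WM=15
i=13 t=9 v=3: DROP (t<15-3); WM=15
i=14 t=11 v=1: DROP (t<15-3); WM=15
i=15 t=18 v=6: → [18,21),[16,19); WM=16
i=16 t=18 v=7: → [18,21),[16,19); WM=16
i=17 t=21 v=9: → [20,23); WM=16
i=18 t=19 v=7: → [18,21); WM=16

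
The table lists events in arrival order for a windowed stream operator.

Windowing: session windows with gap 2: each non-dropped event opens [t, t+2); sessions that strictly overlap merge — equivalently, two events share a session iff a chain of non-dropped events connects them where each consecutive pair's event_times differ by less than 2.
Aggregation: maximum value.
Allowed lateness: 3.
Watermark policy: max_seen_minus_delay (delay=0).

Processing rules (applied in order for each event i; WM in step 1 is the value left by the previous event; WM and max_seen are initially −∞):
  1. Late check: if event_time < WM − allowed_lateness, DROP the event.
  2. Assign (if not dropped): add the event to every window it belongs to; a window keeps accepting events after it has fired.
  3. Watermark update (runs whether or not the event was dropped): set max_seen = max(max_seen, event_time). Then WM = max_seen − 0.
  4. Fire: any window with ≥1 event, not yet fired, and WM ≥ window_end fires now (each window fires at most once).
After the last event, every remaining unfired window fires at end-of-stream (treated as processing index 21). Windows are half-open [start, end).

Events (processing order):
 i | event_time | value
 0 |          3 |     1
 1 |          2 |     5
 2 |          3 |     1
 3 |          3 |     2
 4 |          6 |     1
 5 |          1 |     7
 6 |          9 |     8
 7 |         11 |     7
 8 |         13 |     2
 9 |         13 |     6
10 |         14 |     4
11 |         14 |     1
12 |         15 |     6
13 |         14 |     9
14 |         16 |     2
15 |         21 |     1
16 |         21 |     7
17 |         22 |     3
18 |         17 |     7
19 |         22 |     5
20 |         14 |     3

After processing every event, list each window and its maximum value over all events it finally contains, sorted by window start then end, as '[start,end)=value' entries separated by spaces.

i=0 t=3 v=1: → [3,5); WM=3
i=1 t=2 v=5: → [2,5); WM=3
i=2 t=3 v=1: → [2,5); WM=3
i=3 t=3 v=2: → [2,5); WM=3
i=4 t=6 v=1: → [6,8); WM=6
i=5 t=1 v=7: DROP (t<6-3); WM=6
i=6 t=9 v=8: → [9,11); WM=9
i=7 t=11 v=7: → [11,13); WM=11
i=8 t=13 v=2: → [13,15); WM=13
i=9 t=13 v=6: → [13,15); WM=13
i=10 t=14 v=4: → [13,16); WM=14
i=11 t=14 v=1: → [13,16); WM=14
i=12 t=15 v=6: → [13,17); WM=15
i=13 t=14 v=9: → [13,17); WM=15
i=14 t=16 v=2: → [13,18); WM=16
i=15 t=21 v=1: → [21,23); WM=21
i=16 t=21 v=7: → [21,23); WM=21
i=17 t=22 v=3: → [21,24); WM=22
i=18 t=17 v=7: DROP (t<22-3); WM=22
i=19 t=22 v=5: → [21,24); WM=22
i=20 t=14 v=3: DROP (t<22-3); WM=22

[2,5)=5 [6,8)=1 [9,11)=8 [11,13)=7 [13,18)=9 [21,24)=7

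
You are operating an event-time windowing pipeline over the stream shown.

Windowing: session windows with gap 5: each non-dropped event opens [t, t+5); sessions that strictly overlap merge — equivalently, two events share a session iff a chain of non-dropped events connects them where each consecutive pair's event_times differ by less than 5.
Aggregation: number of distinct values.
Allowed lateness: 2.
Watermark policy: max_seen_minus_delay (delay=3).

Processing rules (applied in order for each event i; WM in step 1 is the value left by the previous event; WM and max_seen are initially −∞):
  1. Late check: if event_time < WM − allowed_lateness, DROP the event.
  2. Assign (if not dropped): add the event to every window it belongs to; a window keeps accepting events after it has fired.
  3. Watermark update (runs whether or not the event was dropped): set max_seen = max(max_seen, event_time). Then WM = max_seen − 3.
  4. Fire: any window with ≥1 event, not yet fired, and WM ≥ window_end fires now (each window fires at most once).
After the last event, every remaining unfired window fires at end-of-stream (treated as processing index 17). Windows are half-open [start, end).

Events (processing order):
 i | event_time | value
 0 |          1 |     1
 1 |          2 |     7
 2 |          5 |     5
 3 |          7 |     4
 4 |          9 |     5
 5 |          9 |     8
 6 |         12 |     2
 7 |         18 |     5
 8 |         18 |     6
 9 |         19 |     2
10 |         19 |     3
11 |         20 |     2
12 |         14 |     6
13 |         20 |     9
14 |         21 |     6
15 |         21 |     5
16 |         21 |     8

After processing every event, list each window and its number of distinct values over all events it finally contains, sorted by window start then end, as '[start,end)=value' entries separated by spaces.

i=0 t=1 v=1: → [1,6); WM=-2
i=1 t=2 v=7: → [1,7); WM=-1
i=2 t=5 v=5: → [1,10); WM=2
i=3 t=7 v=4: → [1,12); WM=4
i=4 t=9 v=5: → [1,14); WM=6
i=5 t=9 v=8: → [1,14); WM=6
i=6 t=12 v=2: → [1,17); WM=9
i=7 t=18 v=5: → [18,23); WM=15
i=8 t=18 v=6: → [18,23); WM=15
i=9 t=19 v=2: → [18,24); WM=16
i=10 t=19 v=3: → [18,24); WM=16
i=11 t=20 v=2: → [18,25); WM=17
i=12 t=14 v=6: DROP (t<17-2); WM=17
i=13 t=20 v=9: → [18,25); WM=17
i=14 t=21 v=6: → [18,26); WM=18
i=15 t=21 v=5: → [18,26); WM=18
i=16 t=21 v=8: → [18,26); WM=18

[1,17)=6 [18,26)=6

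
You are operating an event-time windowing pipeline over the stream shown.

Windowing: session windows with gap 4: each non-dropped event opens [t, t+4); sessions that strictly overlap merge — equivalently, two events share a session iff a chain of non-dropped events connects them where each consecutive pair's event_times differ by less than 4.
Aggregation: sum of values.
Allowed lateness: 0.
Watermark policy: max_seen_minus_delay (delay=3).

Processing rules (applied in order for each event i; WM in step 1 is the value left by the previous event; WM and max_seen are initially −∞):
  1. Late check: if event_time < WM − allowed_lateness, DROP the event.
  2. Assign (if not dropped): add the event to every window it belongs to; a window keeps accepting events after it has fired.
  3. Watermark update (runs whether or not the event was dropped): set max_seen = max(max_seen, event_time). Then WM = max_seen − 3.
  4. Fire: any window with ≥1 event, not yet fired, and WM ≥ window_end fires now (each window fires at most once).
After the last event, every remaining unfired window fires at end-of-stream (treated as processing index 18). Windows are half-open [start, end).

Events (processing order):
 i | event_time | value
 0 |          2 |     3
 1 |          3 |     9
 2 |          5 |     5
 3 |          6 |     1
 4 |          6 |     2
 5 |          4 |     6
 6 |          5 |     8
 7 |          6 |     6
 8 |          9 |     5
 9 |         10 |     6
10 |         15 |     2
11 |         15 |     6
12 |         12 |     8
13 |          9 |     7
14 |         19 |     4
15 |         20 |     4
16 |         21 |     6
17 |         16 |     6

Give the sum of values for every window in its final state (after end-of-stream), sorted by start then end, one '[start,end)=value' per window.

[2,19)=67 [19,25)=14

i=0 t=2 v=3: → [2,6); WM=-1
i=1 t=3 v=9: → [2,7); WM=0
i=2 t=5 v=5: → [2,9); WM=2
i=3 t=6 v=1: → [2,10); WM=3
i=4 t=6 v=2: → [2,10); WM=3
i=5 t=4 v=6: → [2,10); WM=3
i=6 t=5 v=8: → [2,10); WM=3
i=7 t=6 v=6: → [2,10); WM=3
i=8 t=9 v=5: → [2,13); WM=6
i=9 t=10 v=6: → [2,14); WM=7
i=10 t=15 v=2: → [15,19); WM=12
i=11 t=15 v=6: → [15,19); WM=12
i=12 t=12 v=8: → [2,19); WM=12
i=13 t=9 v=7: DROP (t<12-0); WM=12
i=14 t=19 v=4: → [19,23); WM=16
i=15 t=20 v=4: → [19,24); WM=17
i=16 t=21 v=6: → [19,25); WM=18
i=17 t=16 v=6: DROP (t<18-0); WM=18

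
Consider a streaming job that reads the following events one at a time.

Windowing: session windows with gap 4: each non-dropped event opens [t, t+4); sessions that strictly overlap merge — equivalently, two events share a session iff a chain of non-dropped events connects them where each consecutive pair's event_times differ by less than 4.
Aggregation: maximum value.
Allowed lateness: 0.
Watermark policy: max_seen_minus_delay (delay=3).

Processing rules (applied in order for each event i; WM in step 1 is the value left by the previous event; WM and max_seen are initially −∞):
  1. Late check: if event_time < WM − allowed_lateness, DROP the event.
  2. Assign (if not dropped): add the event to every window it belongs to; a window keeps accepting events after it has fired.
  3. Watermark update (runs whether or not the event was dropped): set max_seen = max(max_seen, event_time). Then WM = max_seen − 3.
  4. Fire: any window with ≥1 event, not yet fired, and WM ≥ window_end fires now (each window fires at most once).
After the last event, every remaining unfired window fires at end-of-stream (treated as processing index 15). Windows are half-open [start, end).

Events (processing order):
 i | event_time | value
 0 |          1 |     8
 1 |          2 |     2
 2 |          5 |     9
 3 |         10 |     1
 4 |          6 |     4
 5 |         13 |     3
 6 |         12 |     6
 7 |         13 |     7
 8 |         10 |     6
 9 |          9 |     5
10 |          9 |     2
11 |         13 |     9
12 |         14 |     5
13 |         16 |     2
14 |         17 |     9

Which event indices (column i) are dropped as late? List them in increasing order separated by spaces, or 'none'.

4 9 10

i=0 t=1 v=8: → [1,5); WM=-2
i=1 t=2 v=2: → [1,6); WM=-1
i=2 t=5 v=9: → [1,9); WM=2
i=3 t=10 v=1: → [10,14); WM=7
i=4 t=6 v=4: DROP (t<7-0); WM=7
i=5 t=13 v=3: → [10,17); WM=10
i=6 t=12 v=6: → [10,17); WM=10
i=7 t=13 v=7: → [10,17); WM=10
i=8 t=10 v=6: → [10,17); WM=10
i=9 t=9 v=5: DROP (t<10-0); WM=10
i=10 t=9 v=2: DROP (t<10-0); WM=10
i=11 t=13 v=9: → [10,17); WM=10
i=12 t=14 v=5: → [10,18); WM=11
i=13 t=16 v=2: → [10,20); WM=13
i=14 t=17 v=9: → [10,21); WM=14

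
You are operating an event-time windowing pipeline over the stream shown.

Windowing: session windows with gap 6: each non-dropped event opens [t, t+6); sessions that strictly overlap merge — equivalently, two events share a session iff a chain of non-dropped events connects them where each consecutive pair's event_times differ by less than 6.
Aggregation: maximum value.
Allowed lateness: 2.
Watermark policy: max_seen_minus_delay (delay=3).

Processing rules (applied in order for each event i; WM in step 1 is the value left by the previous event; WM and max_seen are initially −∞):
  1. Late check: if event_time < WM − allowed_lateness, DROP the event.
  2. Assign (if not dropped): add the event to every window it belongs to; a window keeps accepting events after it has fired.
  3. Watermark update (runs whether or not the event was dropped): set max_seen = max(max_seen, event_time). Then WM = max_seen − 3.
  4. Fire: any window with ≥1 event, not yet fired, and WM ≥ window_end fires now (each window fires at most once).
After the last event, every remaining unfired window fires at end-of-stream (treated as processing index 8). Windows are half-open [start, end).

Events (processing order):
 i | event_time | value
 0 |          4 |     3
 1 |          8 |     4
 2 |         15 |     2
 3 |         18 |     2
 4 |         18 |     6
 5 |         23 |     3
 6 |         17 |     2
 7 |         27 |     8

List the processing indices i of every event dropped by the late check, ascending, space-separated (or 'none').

6

i=0 t=4 v=3: → [4,10); WM=1
i=1 t=8 v=4: → [4,14); WM=5
i=2 t=15 v=2: → [15,21); WM=12
i=3 t=18 v=2: → [15,24); WM=15
i=4 t=18 v=6: → [15,24); WM=15
i=5 t=23 v=3: → [15,29); WM=20
i=6 t=17 v=2: DROP (t<20-2); WM=20
i=7 t=27 v=8: → [15,33); WM=24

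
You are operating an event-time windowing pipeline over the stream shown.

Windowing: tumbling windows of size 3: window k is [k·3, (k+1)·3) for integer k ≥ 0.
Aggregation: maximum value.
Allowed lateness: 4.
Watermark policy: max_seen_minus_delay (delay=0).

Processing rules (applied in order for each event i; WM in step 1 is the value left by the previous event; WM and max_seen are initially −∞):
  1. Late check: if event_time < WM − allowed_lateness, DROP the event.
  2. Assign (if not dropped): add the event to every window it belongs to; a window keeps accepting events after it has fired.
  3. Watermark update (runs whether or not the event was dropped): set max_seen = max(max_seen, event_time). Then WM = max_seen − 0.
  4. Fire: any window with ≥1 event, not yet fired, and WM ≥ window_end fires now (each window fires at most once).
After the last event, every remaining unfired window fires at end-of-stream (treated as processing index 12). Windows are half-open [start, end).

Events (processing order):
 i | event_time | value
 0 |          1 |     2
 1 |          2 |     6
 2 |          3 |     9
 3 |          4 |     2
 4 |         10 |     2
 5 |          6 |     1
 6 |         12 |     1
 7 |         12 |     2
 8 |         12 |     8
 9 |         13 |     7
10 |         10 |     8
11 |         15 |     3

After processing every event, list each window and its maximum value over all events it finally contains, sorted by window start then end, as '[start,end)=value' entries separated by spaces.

i=0 t=1 v=2: → [0,3); WM=1
i=1 t=2 v=6: → [0,3); WM=2
i=2 t=3 v=9: → [3,6); WM=3; [0,3) fires=6
i=3 t=4 v=2: → [3,6); WM=4
i=4 t=10 v=2: → [9,12); WM=10; [3,6) fires=9
i=5 t=6 v=1: → [6,9); WM=10; [6,9) fires=1
i=6 t=12 v=1: → [12,15); WM=12; [9,12) fires=2
i=7 t=12 v=2: → [12,15); WM=12
i=8 t=12 v=8: → [12,15); WM=12
i=9 t=13 v=7: → [12,15); WM=13
i=10 t=10 v=8: → [9,12); WM=13
i=11 t=15 v=3: → [15,18); WM=15; [12,15) fires=8

[0,3)=6 [3,6)=9 [6,9)=1 [9,12)=8 [12,15)=8 [15,18)=3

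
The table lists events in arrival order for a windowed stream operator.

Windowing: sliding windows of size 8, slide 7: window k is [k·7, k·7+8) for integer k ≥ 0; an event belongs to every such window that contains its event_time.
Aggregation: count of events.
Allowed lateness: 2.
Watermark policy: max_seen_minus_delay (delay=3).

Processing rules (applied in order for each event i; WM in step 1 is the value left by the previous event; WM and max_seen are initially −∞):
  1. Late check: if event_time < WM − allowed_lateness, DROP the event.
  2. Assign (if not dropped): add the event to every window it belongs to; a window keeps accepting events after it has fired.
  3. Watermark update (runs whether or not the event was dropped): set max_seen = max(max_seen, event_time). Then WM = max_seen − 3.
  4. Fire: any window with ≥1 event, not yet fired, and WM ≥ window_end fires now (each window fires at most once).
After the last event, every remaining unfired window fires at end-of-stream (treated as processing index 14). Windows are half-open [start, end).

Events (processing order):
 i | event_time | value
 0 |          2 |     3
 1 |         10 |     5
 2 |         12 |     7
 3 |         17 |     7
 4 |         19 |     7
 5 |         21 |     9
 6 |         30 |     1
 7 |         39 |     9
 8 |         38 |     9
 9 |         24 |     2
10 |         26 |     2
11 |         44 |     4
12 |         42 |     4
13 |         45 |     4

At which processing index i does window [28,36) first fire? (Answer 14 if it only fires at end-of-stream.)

7

i=0 t=2 v=3: → [0,8); WM=-1
i=1 t=10 v=5: → [7,15); WM=7
i=2 t=12 v=7: → [7,15); WM=9; [0,8) fires=1
i=3 t=17 v=7: → [14,22); WM=14
i=4 t=19 v=7: → [14,22); WM=16; [7,15) fires=2
i=5 t=21 v=9: → [21,29),[14,22); WM=18
i=6 t=30 v=1: → [28,36); WM=27; [14,22) fires=3
i=7 t=39 v=9: → [35,43); WM=36; [21,29) fires=1 [28,36) fires=1
i=8 t=38 v=9: → [35,43); WM=36
i=9 t=24 v=2: DROP (t<36-2); WM=36
i=10 t=26 v=2: DROP (t<36-2); WM=36
i=11 t=44 v=4: → [42,50); WM=41
i=12 t=42 v=4: → [42,50),[35,43); WM=41
i=13 t=45 v=4: → [42,50); WM=42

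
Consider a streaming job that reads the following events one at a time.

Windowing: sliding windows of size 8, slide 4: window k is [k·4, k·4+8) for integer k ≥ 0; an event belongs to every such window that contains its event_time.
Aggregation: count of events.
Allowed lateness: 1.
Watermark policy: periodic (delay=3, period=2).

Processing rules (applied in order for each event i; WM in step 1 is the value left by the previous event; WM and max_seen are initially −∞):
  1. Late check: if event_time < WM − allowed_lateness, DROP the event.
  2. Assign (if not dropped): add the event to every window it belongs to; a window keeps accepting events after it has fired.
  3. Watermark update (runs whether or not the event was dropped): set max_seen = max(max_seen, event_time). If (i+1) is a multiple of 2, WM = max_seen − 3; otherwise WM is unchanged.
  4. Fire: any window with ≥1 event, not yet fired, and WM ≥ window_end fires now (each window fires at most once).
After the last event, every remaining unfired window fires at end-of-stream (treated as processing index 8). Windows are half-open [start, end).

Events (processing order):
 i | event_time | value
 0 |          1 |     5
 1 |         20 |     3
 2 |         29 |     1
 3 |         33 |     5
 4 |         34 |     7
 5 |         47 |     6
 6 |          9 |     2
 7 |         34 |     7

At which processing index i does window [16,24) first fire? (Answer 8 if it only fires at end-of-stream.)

3

i=0 t=1 v=5: → [0,8); WM=−∞
i=1 t=20 v=3: → [20,28),[16,24); WM=17; [0,8) fires=1
i=2 t=29 v=1: → [28,36),[24,32); WM=17
i=3 t=33 v=5: → [32,40),[28,36); WM=30; [16,24) fires=1 [20,28) fires=1
i=4 t=34 v=7: → [32,40),[28,36); WM=30
i=5 t=47 v=6: → [44,52),[40,48); WM=44; [24,32) fires=1 [28,36) fires=3 [32,40) fires=2
i=6 t=9 v=2: DROP (t<44-1); WM=44
i=7 t=34 v=7: DROP (t<44-1); WM=44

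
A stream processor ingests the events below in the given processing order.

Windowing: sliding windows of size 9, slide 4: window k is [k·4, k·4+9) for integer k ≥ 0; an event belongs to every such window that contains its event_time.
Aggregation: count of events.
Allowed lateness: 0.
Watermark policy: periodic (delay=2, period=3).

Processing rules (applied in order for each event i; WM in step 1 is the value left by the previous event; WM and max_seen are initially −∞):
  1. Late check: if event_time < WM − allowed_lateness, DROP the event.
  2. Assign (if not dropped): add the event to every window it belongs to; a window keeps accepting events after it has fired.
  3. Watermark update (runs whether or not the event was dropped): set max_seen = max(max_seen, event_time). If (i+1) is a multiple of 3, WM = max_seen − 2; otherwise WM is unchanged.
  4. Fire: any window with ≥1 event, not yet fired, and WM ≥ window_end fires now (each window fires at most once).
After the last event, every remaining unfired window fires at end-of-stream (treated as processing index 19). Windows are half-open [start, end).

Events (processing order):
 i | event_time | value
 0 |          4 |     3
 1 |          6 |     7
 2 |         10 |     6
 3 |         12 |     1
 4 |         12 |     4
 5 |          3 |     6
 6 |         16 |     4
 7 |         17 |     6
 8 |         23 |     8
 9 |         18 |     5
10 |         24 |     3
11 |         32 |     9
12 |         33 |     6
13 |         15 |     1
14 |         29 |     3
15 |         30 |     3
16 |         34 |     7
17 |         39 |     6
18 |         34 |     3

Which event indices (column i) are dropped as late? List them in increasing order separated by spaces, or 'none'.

5 9 13 14 15 18

i=0 t=4 v=3: → [4,13),[0,9); WM=−∞
i=1 t=6 v=7: → [4,13),[0,9); WM=−∞
i=2 t=10 v=6: → [8,17),[4,13); WM=8
i=3 t=12 v=1: → [12,21),[8,17),[4,13); WM=8
i=4 t=12 v=4: → [12,21),[8,17),[4,13); WM=8
i=5 t=3 v=6: DROP (t<8-0); WM=10; [0,9) fires=2
i=6 t=16 v=4: → [16,25),[12,21),[8,17); WM=10
i=7 t=17 v=6: → [16,25),[12,21); WM=10
i=8 t=23 v=8: → [20,29),[16,25); WM=21; [4,13) fires=5 [8,17) fires=4 [12,21) fires=4
i=9 t=18 v=5: DROP (t<21-0); WM=21
i=10 t=24 v=3: → [24,33),[20,29),[16,25); WM=21
i=11 t=32 v=9: → [32,41),[28,37),[24,33); WM=30; [16,25) fires=4 [20,29) fires=2
i=12 t=33 v=6: → [32,41),[28,37); WM=30
i=13 t=15 v=1: DROP (t<30-0); WM=30
i=14 t=29 v=3: DROP (t<30-0); WM=31
i=15 t=30 v=3: DROP (t<31-0); WM=31
i=16 t=34 v=7: → [32,41),[28,37); WM=31
i=17 t=39 v=6: → [36,45),[32,41); WM=37; [24,33) fires=2 [28,37) fires=3
i=18 t=34 v=3: DROP (t<37-0); WM=37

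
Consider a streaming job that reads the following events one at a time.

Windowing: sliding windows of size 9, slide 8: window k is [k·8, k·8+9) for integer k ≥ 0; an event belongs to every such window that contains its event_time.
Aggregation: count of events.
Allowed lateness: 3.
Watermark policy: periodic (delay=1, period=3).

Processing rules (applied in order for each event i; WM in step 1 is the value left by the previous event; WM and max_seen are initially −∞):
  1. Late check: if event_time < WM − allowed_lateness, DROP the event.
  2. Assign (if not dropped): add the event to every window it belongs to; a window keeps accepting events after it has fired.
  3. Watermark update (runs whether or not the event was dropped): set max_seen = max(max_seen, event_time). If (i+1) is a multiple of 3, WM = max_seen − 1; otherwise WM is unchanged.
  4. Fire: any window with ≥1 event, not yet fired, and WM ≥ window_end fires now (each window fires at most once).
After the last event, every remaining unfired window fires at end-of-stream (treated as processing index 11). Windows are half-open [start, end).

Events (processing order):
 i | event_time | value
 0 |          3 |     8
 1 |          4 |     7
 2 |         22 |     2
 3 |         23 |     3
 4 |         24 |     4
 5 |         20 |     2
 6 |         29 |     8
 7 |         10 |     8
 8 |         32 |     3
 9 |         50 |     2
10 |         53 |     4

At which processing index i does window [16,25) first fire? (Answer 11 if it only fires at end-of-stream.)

8

i=0 t=3 v=8: → [0,9); WM=−∞
i=1 t=4 v=7: → [0,9); WM=−∞
i=2 t=22 v=2: → [16,25); WM=21; [0,9) fires=2
i=3 t=23 v=3: → [16,25); WM=21
i=4 t=24 v=4: → [24,33),[16,25); WM=21
i=5 t=20 v=2: → [16,25); WM=23
i=6 t=29 v=8: → [24,33); WM=23
i=7 t=10 v=8: DROP (t<23-3); WM=23
i=8 t=32 v=3: → [32,41),[24,33); WM=31; [16,25) fires=4
i=9 t=50 v=2: → [48,57); WM=31
i=10 t=53 v=4: → [48,57); WM=31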